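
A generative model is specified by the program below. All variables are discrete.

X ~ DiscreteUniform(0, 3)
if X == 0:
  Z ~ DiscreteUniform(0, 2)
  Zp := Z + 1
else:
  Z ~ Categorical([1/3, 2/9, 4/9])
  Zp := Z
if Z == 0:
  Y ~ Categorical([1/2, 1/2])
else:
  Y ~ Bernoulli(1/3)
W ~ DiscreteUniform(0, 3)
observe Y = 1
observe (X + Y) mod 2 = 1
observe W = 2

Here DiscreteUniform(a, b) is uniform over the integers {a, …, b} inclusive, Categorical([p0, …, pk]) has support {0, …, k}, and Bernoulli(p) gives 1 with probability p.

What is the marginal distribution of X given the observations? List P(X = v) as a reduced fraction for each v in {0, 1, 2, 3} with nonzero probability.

Enumerate traces; 6 have nonzero weight after conditioning:
  (X=0, Z=0, Y=1, W=2) weight 1/96
  (X=0, Z=1, Y=1, W=2) weight 1/144
  (X=0, Z=2, Y=1, W=2) weight 1/144
  (X=2, Z=0, Y=1, W=2) weight 1/96
  (X=2, Z=1, Y=1, W=2) weight 1/216
  (X=2, Z=2, Y=1, W=2) weight 1/108
Group by X:
  weight(X=0) = 7/288
  weight(X=2) = 7/288
Total weight = 7/288 + 7/288 = 7/144
P(X=0 | obs) = 7/288 / 7/144 = 1/2
P(X=2 | obs) = 7/288 / 7/144 = 1/2

P(X=0) = 1/2, P(X=2) = 1/2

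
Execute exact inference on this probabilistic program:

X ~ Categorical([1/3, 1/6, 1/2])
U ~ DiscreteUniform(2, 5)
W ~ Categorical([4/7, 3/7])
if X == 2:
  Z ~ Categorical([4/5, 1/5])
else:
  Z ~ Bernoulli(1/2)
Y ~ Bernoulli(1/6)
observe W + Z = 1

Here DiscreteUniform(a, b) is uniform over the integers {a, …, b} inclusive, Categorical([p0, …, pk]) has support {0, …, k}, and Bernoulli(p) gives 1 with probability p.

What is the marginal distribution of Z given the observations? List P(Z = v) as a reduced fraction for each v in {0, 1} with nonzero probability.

Enumerate traces; 48 have nonzero weight after conditioning:
  (X=0, U=2, W=0, Z=1, Y=0) weight 5/252
  (X=0, U=2, W=0, Z=1, Y=1) weight 1/252
  (X=0, U=2, W=1, Z=0, Y=0) weight 5/336
  (X=0, U=2, W=1, Z=0, Y=1) weight 1/336
  (X=0, U=3, W=0, Z=1, Y=0) weight 5/252
  (X=0, U=3, W=0, Z=1, Y=1) weight 1/252
  (X=0, U=3, W=1, Z=0, Y=0) weight 5/336
  (X=0, U=3, W=1, Z=0, Y=1) weight 1/336
  … 40 more
Group by Z:
  weight(Z=0) = 39/140
  weight(Z=1) = 1/5
Total weight = 39/140 + 1/5 = 67/140
P(Z=0 | obs) = 39/140 / 67/140 = 39/67
P(Z=1 | obs) = 1/5 / 67/140 = 28/67

P(Z=0) = 39/67, P(Z=1) = 28/67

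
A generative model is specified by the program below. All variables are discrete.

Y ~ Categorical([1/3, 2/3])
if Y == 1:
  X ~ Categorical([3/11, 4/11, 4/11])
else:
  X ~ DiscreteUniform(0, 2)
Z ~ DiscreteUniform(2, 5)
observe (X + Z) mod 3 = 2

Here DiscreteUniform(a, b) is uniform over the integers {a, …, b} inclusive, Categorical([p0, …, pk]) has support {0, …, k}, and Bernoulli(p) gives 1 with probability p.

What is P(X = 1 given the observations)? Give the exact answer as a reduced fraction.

P(X = 1 | obs) = 35/128

Enumerate traces; 8 have nonzero weight after conditioning:
  (Y=0, X=0, Z=2) weight 1/36
  (Y=0, X=0, Z=5) weight 1/36
  (Y=0, X=1, Z=4) weight 1/36
  (Y=0, X=2, Z=3) weight 1/36
  (Y=1, X=0, Z=2) weight 1/22
  (Y=1, X=0, Z=5) weight 1/22
  (Y=1, X=1, Z=4) weight 2/33
  (Y=1, X=2, Z=3) weight 2/33
Group by X:
  weight(X=0) = 29/198
  weight(X=1) = 35/396
  weight(X=2) = 35/396
Total weight = 29/198 + 35/396 + 35/396 = 32/99
P(X=0 | obs) = 29/198 / 32/99 = 29/64
P(X=1 | obs) = 35/396 / 32/99 = 35/128
P(X=2 | obs) = 35/396 / 32/99 = 35/128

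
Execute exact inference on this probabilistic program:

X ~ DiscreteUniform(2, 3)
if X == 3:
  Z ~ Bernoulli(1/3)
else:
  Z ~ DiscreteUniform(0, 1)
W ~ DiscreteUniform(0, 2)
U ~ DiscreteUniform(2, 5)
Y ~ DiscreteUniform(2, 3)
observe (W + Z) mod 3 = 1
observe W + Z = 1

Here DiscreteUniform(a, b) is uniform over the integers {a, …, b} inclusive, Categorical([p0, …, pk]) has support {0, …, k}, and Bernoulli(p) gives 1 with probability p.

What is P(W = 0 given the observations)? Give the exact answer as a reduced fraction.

P(W = 0 | obs) = 5/12

Enumerate traces; 32 have nonzero weight after conditioning:
  (X=2, Z=0, W=1, U=2, Y=2) weight 1/96
  (X=2, Z=0, W=1, U=2, Y=3) weight 1/96
  (X=2, Z=0, W=1, U=3, Y=2) weight 1/96
  (X=2, Z=0, W=1, U=3, Y=3) weight 1/96
  (X=2, Z=0, W=1, U=4, Y=2) weight 1/96
  (X=2, Z=0, W=1, U=4, Y=3) weight 1/96
  (X=2, Z=0, W=1, U=5, Y=2) weight 1/96
  (X=2, Z=0, W=1, U=5, Y=3) weight 1/96
  (X=2, Z=1, W=0, U=2, Y=2) weight 1/96
  … 23 more
Group by W:
  weight(W=0) = 5/36
  weight(W=1) = 7/36
Total weight = 5/36 + 7/36 = 1/3
P(W=0 | obs) = 5/36 / 1/3 = 5/12
P(W=1 | obs) = 7/36 / 1/3 = 7/12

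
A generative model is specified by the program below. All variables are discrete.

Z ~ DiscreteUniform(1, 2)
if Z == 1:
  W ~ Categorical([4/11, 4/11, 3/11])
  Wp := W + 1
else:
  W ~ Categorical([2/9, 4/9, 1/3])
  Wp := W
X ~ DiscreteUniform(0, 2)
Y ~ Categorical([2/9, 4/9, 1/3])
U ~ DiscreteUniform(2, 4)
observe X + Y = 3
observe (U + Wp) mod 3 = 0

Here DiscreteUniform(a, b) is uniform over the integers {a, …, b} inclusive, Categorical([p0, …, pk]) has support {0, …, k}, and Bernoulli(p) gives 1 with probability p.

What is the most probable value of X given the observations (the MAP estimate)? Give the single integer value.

argmax_v P(X = v | obs) = 2

Enumerate traces; 12 have nonzero weight after conditioning:
  (Z=1, W=0, X=1, Y=2, U=2) weight 2/297
  (Z=1, W=0, X=2, Y=1, U=2) weight 8/891
  (Z=1, W=1, X=1, Y=2, U=4) weight 2/297
  (Z=1, W=1, X=2, Y=1, U=4) weight 8/891
  (Z=1, W=2, X=1, Y=2, U=3) weight 1/198
  (Z=1, W=2, X=2, Y=1, U=3) weight 2/297
  (Z=2, W=0, X=1, Y=2, U=3) weight 1/243
  (Z=2, W=0, X=2, Y=1, U=3) weight 4/729
  … 4 more
Group by X:
  weight(X=1) = 1/27
  weight(X=2) = 4/81
Total weight = 1/27 + 4/81 = 7/81
P(X=1 | obs) = 1/27 / 7/81 = 3/7
P(X=2 | obs) = 4/81 / 7/81 = 4/7
argmax = 2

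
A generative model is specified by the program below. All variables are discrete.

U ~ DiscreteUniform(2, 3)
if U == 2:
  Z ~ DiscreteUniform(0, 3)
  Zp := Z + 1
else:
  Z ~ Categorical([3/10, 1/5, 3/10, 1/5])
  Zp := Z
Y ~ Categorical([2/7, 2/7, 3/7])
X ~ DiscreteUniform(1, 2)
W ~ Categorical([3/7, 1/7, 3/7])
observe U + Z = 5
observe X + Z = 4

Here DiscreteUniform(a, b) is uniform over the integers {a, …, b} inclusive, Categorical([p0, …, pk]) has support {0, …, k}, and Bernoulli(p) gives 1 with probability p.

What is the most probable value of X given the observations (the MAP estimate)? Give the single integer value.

argmax_v P(X = v | obs) = 2

Enumerate traces; 18 have nonzero weight after conditioning:
  (U=2, Z=3, Y=0, X=1, W=0) weight 3/392
  (U=2, Z=3, Y=0, X=1, W=1) weight 1/392
  (U=2, Z=3, Y=0, X=1, W=2) weight 3/392
  (U=2, Z=3, Y=1, X=1, W=0) weight 3/392
  (U=2, Z=3, Y=1, X=1, W=1) weight 1/392
  (U=2, Z=3, Y=1, X=1, W=2) weight 3/392
  (U=2, Z=3, Y=2, X=1, W=0) weight 9/784
  (U=2, Z=3, Y=2, X=1, W=1) weight 3/784
  (U=3, Z=2, Y=0, X=2, W=0) weight 9/980
  … 9 more
Group by X:
  weight(X=1) = 1/16
  weight(X=2) = 3/40
Total weight = 1/16 + 3/40 = 11/80
P(X=1 | obs) = 1/16 / 11/80 = 5/11
P(X=2 | obs) = 3/40 / 11/80 = 6/11
argmax = 2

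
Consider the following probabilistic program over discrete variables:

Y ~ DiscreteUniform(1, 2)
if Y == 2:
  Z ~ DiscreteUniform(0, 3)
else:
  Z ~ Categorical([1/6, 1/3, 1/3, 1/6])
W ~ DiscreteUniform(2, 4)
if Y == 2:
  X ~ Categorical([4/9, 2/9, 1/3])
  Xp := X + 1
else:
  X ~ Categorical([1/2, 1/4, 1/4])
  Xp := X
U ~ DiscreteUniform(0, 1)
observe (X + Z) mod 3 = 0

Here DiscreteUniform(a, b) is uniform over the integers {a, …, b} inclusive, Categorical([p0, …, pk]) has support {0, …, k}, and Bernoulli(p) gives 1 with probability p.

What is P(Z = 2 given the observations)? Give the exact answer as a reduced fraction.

Enumerate traces; 48 have nonzero weight after conditioning:
  (Y=1, Z=0, W=2, X=0, U=0) weight 1/144
  (Y=1, Z=0, W=2, X=0, U=1) weight 1/144
  (Y=1, Z=0, W=3, X=0, U=0) weight 1/144
  (Y=1, Z=0, W=3, X=0, U=1) weight 1/144
  (Y=1, Z=0, W=4, X=0, U=0) weight 1/144
  (Y=1, Z=0, W=4, X=0, U=1) weight 1/144
  (Y=1, Z=1, W=2, X=2, U=0) weight 1/144
  (Y=1, Z=1, W=2, X=2, U=1) weight 1/144
  (Y=1, Z=2, W=2, X=1, U=0) weight 1/144
  (Y=1, Z=3, W=2, X=0, U=0) weight 1/144
  … 38 more
Group by Z:
  weight(Z=0) = 7/72
  weight(Z=1) = 1/12
  weight(Z=2) = 5/72
  weight(Z=3) = 7/72
Total weight = 7/72 + 1/12 + 5/72 + 7/72 = 25/72
P(Z=0 | obs) = 7/72 / 25/72 = 7/25
P(Z=1 | obs) = 1/12 / 25/72 = 6/25
P(Z=2 | obs) = 5/72 / 25/72 = 1/5
P(Z=3 | obs) = 7/72 / 25/72 = 7/25

P(Z = 2 | obs) = 1/5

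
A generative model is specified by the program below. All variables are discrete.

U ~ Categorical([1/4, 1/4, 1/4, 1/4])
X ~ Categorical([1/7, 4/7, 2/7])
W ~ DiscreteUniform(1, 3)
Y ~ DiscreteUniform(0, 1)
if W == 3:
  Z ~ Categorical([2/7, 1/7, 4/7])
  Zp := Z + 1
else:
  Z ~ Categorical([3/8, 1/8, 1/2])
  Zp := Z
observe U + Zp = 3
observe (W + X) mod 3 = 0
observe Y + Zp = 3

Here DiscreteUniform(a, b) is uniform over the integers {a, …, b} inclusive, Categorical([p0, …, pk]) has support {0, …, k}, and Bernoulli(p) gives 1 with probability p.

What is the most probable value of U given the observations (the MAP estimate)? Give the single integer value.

argmax_v P(U = v | obs) = 1

Enumerate traces; 4 have nonzero weight after conditioning:
  (U=0, X=0, W=3, Y=0, Z=2) weight 1/294
  (U=1, X=0, W=3, Y=1, Z=1) weight 1/1176
  (U=1, X=1, W=2, Y=1, Z=2) weight 1/84
  (U=1, X=2, W=1, Y=1, Z=2) weight 1/168
Group by U:
  weight(U=0) = 1/294
  weight(U=1) = 11/588
Total weight = 1/294 + 11/588 = 13/588
P(U=0 | obs) = 1/294 / 13/588 = 2/13
P(U=1 | obs) = 11/588 / 13/588 = 11/13
argmax = 1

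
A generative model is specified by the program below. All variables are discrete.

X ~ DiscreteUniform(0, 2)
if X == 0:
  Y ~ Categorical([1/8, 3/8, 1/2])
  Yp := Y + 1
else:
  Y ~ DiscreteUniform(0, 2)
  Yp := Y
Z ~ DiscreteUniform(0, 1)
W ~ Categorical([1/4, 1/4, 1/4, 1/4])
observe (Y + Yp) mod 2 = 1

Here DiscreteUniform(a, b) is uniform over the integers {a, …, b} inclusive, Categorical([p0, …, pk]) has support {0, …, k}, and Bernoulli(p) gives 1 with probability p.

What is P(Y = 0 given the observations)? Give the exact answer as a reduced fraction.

P(Y = 0 | obs) = 1/8

Enumerate traces; 24 have nonzero weight after conditioning:
  (X=0, Y=0, Z=0, W=0) weight 1/192
  (X=0, Y=0, Z=0, W=1) weight 1/192
  (X=0, Y=0, Z=0, W=2) weight 1/192
  (X=0, Y=0, Z=0, W=3) weight 1/192
  (X=0, Y=0, Z=1, W=0) weight 1/192
  (X=0, Y=0, Z=1, W=1) weight 1/192
  (X=0, Y=0, Z=1, W=2) weight 1/192
  (X=0, Y=0, Z=1, W=3) weight 1/192
  (X=0, Y=1, Z=0, W=0) weight 1/64
  (X=0, Y=2, Z=0, W=0) weight 1/48
  … 14 more
Group by Y:
  weight(Y=0) = 1/24
  weight(Y=1) = 1/8
  weight(Y=2) = 1/6
Total weight = 1/24 + 1/8 + 1/6 = 1/3
P(Y=0 | obs) = 1/24 / 1/3 = 1/8
P(Y=1 | obs) = 1/8 / 1/3 = 3/8
P(Y=2 | obs) = 1/6 / 1/3 = 1/2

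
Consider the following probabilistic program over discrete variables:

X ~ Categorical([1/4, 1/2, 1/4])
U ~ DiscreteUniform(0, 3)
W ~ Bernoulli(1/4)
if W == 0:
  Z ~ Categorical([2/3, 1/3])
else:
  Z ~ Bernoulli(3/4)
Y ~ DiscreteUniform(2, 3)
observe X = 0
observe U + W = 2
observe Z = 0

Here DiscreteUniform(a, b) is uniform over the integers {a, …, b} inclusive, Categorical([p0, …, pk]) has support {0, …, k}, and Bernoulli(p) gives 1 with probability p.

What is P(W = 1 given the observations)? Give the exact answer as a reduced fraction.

Enumerate traces; 4 have nonzero weight after conditioning:
  (X=0, U=1, W=1, Z=0, Y=2) weight 1/512
  (X=0, U=1, W=1, Z=0, Y=3) weight 1/512
  (X=0, U=2, W=0, Z=0, Y=2) weight 1/64
  (X=0, U=2, W=0, Z=0, Y=3) weight 1/64
Group by W:
  weight(W=0) = 1/32
  weight(W=1) = 1/256
Total weight = 1/32 + 1/256 = 9/256
P(W=0 | obs) = 1/32 / 9/256 = 8/9
P(W=1 | obs) = 1/256 / 9/256 = 1/9

P(W = 1 | obs) = 1/9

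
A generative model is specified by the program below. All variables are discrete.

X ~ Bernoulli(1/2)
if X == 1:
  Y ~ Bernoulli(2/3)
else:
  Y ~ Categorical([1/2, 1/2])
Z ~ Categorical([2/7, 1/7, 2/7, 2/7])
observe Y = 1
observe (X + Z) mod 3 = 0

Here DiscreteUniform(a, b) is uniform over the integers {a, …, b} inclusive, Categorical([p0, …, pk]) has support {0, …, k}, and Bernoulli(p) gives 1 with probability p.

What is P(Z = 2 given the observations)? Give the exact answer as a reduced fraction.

Enumerate traces; 3 have nonzero weight after conditioning:
  (X=0, Y=1, Z=0) weight 1/14
  (X=0, Y=1, Z=3) weight 1/14
  (X=1, Y=1, Z=2) weight 2/21
Group by Z:
  weight(Z=0) = 1/14
  weight(Z=2) = 2/21
  weight(Z=3) = 1/14
Total weight = 1/14 + 2/21 + 1/14 = 5/21
P(Z=0 | obs) = 1/14 / 5/21 = 3/10
P(Z=2 | obs) = 2/21 / 5/21 = 2/5
P(Z=3 | obs) = 1/14 / 5/21 = 3/10

P(Z = 2 | obs) = 2/5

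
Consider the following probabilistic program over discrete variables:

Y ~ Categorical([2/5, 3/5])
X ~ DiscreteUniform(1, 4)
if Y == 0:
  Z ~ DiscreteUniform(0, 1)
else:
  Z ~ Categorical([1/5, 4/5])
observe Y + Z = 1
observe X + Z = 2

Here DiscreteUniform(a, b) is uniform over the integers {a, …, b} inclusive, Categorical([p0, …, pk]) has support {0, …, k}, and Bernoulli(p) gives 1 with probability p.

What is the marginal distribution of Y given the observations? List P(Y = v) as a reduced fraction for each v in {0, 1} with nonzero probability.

P(Y=0) = 5/8, P(Y=1) = 3/8

Enumerate traces; 2 have nonzero weight after conditioning:
  (Y=0, X=1, Z=1) weight 1/20
  (Y=1, X=2, Z=0) weight 3/100
Group by Y:
  weight(Y=0) = 1/20
  weight(Y=1) = 3/100
Total weight = 1/20 + 3/100 = 2/25
P(Y=0 | obs) = 1/20 / 2/25 = 5/8
P(Y=1 | obs) = 3/100 / 2/25 = 3/8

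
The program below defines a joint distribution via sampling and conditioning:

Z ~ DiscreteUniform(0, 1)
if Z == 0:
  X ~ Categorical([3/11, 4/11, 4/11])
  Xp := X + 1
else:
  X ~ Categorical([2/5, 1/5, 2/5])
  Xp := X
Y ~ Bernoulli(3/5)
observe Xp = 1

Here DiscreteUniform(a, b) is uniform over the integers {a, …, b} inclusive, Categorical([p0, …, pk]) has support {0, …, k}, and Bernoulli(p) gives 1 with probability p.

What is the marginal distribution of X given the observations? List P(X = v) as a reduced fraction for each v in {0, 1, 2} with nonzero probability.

Enumerate traces; 4 have nonzero weight after conditioning:
  (Z=0, X=0, Y=0) weight 3/55
  (Z=0, X=0, Y=1) weight 9/110
  (Z=1, X=1, Y=0) weight 1/25
  (Z=1, X=1, Y=1) weight 3/50
Group by X:
  weight(X=0) = 3/22
  weight(X=1) = 1/10
Total weight = 3/22 + 1/10 = 13/55
P(X=0 | obs) = 3/22 / 13/55 = 15/26
P(X=1 | obs) = 1/10 / 13/55 = 11/26

P(X=0) = 15/26, P(X=1) = 11/26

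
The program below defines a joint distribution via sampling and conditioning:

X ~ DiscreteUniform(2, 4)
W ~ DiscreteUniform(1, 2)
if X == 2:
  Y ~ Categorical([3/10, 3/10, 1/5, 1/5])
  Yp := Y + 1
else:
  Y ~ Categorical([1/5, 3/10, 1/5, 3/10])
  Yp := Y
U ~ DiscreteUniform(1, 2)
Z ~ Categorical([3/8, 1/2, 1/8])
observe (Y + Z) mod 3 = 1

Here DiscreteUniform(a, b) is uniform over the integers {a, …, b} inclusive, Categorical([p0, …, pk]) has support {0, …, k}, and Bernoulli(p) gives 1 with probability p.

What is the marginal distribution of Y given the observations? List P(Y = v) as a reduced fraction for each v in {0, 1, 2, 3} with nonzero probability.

Enumerate traces; 48 have nonzero weight after conditioning:
  (X=2, W=1, Y=0, U=1, Z=1) weight 1/80
  (X=2, W=1, Y=0, U=2, Z=1) weight 1/80
  (X=2, W=1, Y=1, U=1, Z=0) weight 3/320
  (X=2, W=1, Y=1, U=2, Z=0) weight 3/320
  (X=2, W=1, Y=2, U=1, Z=2) weight 1/480
  (X=2, W=1, Y=2, U=2, Z=2) weight 1/480
  (X=2, W=1, Y=3, U=1, Z=1) weight 1/120
  (X=2, W=1, Y=3, U=2, Z=1) weight 1/120
  … 40 more
Group by Y:
  weight(Y=0) = 7/60
  weight(Y=1) = 9/80
  weight(Y=2) = 1/40
  weight(Y=3) = 2/15
Total weight = 7/60 + 9/80 + 1/40 + 2/15 = 31/80
P(Y=0 | obs) = 7/60 / 31/80 = 28/93
P(Y=1 | obs) = 9/80 / 31/80 = 9/31
P(Y=2 | obs) = 1/40 / 31/80 = 2/31
P(Y=3 | obs) = 2/15 / 31/80 = 32/93

P(Y=0) = 28/93, P(Y=1) = 9/31, P(Y=2) = 2/31, P(Y=3) = 32/93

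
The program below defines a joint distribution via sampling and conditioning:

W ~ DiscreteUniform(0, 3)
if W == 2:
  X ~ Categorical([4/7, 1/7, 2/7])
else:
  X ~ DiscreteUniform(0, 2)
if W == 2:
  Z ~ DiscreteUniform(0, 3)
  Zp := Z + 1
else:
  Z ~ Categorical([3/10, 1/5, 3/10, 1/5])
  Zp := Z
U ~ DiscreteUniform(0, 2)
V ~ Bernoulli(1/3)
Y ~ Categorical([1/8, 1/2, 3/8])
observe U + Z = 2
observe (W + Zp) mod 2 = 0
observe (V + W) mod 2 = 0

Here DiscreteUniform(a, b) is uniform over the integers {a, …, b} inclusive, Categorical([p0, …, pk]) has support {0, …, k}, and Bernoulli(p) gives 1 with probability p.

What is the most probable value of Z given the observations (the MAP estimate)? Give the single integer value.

argmax_v P(Z = v | obs) = 1

Enumerate traces; 45 have nonzero weight after conditioning:
  (W=0, X=0, Z=0, U=2, V=0, Y=0) weight 1/1440
  (W=0, X=0, Z=0, U=2, V=0, Y=1) weight 1/360
  (W=0, X=0, Z=0, U=2, V=0, Y=2) weight 1/480
  (W=0, X=0, Z=2, U=0, V=0, Y=0) weight 1/1440
  (W=0, X=0, Z=2, U=0, V=0, Y=1) weight 1/360
  (W=0, X=0, Z=2, U=0, V=0, Y=2) weight 1/480
  (W=0, X=1, Z=0, U=2, V=0, Y=0) weight 1/1440
  (W=0, X=1, Z=0, U=2, V=0, Y=1) weight 1/360
  (W=1, X=0, Z=1, U=1, V=1, Y=0) weight 1/4320
  … 36 more
Group by Z:
  weight(Z=0) = 1/60
  weight(Z=1) = 1/40
  weight(Z=2) = 1/60
Total weight = 1/60 + 1/40 + 1/60 = 7/120
P(Z=0 | obs) = 1/60 / 7/120 = 2/7
P(Z=1 | obs) = 1/40 / 7/120 = 3/7
P(Z=2 | obs) = 1/60 / 7/120 = 2/7
argmax = 1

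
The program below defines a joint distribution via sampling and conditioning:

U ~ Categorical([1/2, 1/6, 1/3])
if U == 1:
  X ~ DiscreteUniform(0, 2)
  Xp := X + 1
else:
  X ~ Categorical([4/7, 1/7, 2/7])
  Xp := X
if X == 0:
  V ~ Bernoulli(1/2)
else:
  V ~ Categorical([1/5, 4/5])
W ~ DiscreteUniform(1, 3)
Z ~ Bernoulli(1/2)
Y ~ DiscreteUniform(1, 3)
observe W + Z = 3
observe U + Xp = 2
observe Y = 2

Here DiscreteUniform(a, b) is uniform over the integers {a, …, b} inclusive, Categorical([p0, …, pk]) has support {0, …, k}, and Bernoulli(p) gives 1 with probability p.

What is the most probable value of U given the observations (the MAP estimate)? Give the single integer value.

argmax_v P(U = v | obs) = 2

Enumerate traces; 12 have nonzero weight after conditioning:
  (U=0, X=2, V=0, W=2, Z=1, Y=2) weight 1/630
  (U=0, X=2, V=0, W=3, Z=0, Y=2) weight 1/630
  (U=0, X=2, V=1, W=2, Z=1, Y=2) weight 2/315
  (U=0, X=2, V=1, W=3, Z=0, Y=2) weight 2/315
  (U=1, X=0, V=0, W=2, Z=1, Y=2) weight 1/648
  (U=1, X=0, V=0, W=3, Z=0, Y=2) weight 1/648
  (U=1, X=0, V=1, W=2, Z=1, Y=2) weight 1/648
  (U=1, X=0, V=1, W=3, Z=0, Y=2) weight 1/648
  (U=2, X=0, V=0, W=2, Z=1, Y=2) weight 1/189
  … 3 more
Group by U:
  weight(U=0) = 1/63
  weight(U=1) = 1/162
  weight(U=2) = 4/189
Total weight = 1/63 + 1/162 + 4/189 = 7/162
P(U=0 | obs) = 1/63 / 7/162 = 18/49
P(U=1 | obs) = 1/162 / 7/162 = 1/7
P(U=2 | obs) = 4/189 / 7/162 = 24/49
argmax = 2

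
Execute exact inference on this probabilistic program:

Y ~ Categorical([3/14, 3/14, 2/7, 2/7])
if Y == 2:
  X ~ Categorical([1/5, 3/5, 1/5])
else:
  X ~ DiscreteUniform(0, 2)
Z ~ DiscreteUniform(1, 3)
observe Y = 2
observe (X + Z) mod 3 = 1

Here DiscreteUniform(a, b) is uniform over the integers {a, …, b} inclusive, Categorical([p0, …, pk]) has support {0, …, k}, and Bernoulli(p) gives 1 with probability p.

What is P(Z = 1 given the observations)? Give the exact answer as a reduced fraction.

Enumerate traces; 3 have nonzero weight after conditioning:
  (Y=2, X=0, Z=1) weight 2/105
  (Y=2, X=1, Z=3) weight 2/35
  (Y=2, X=2, Z=2) weight 2/105
Group by Z:
  weight(Z=1) = 2/105
  weight(Z=2) = 2/105
  weight(Z=3) = 2/35
Total weight = 2/105 + 2/105 + 2/35 = 2/21
P(Z=1 | obs) = 2/105 / 2/21 = 1/5
P(Z=2 | obs) = 2/105 / 2/21 = 1/5
P(Z=3 | obs) = 2/35 / 2/21 = 3/5

P(Z = 1 | obs) = 1/5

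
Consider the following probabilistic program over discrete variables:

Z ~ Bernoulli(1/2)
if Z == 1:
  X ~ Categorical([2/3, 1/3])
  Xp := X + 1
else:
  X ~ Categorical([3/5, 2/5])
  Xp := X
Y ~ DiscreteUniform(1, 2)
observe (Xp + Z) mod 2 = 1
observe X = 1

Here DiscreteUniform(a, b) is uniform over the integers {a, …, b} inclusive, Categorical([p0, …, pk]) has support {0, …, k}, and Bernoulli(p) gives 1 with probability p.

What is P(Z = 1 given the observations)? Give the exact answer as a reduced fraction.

P(Z = 1 | obs) = 5/11

Enumerate traces; 4 have nonzero weight after conditioning:
  (Z=0, X=1, Y=1) weight 1/10
  (Z=0, X=1, Y=2) weight 1/10
  (Z=1, X=1, Y=1) weight 1/12
  (Z=1, X=1, Y=2) weight 1/12
Group by Z:
  weight(Z=0) = 1/5
  weight(Z=1) = 1/6
Total weight = 1/5 + 1/6 = 11/30
P(Z=0 | obs) = 1/5 / 11/30 = 6/11
P(Z=1 | obs) = 1/6 / 11/30 = 5/11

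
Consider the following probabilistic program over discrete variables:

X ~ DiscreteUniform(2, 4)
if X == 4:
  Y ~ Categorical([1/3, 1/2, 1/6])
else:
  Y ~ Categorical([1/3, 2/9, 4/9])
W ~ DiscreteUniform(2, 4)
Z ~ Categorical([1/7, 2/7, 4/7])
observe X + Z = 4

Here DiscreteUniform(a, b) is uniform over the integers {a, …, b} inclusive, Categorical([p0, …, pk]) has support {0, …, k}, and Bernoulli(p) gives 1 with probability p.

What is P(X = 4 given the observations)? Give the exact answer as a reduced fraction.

P(X = 4 | obs) = 1/7

Enumerate traces; 27 have nonzero weight after conditioning:
  (X=2, Y=0, W=2, Z=2) weight 4/189
  (X=2, Y=0, W=3, Z=2) weight 4/189
  (X=2, Y=0, W=4, Z=2) weight 4/189
  (X=2, Y=1, W=2, Z=2) weight 8/567
  (X=2, Y=1, W=3, Z=2) weight 8/567
  (X=2, Y=1, W=4, Z=2) weight 8/567
  (X=2, Y=2, W=2, Z=2) weight 16/567
  (X=2, Y=2, W=3, Z=2) weight 16/567
  (X=3, Y=0, W=2, Z=1) weight 2/189
  (X=4, Y=0, W=2, Z=0) weight 1/189
  … 17 more
Group by X:
  weight(X=2) = 4/21
  weight(X=3) = 2/21
  weight(X=4) = 1/21
Total weight = 4/21 + 2/21 + 1/21 = 1/3
P(X=2 | obs) = 4/21 / 1/3 = 4/7
P(X=3 | obs) = 2/21 / 1/3 = 2/7
P(X=4 | obs) = 1/21 / 1/3 = 1/7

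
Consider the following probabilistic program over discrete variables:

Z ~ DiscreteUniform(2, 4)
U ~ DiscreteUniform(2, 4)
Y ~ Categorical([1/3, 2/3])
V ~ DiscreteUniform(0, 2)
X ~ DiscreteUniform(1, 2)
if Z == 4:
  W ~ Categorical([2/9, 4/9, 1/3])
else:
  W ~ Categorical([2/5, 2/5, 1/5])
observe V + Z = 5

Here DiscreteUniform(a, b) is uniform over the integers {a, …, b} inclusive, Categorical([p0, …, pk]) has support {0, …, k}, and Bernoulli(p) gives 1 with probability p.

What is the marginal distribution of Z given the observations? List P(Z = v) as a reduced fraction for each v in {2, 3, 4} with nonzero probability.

Enumerate traces; 72 have nonzero weight after conditioning:
  (Z=3, U=2, Y=0, V=2, X=1, W=0) weight 1/405
  (Z=3, U=2, Y=0, V=2, X=1, W=1) weight 1/405
  (Z=3, U=2, Y=0, V=2, X=1, W=2) weight 1/810
  (Z=3, U=2, Y=0, V=2, X=2, W=0) weight 1/405
  (Z=3, U=2, Y=0, V=2, X=2, W=1) weight 1/405
  (Z=3, U=2, Y=0, V=2, X=2, W=2) weight 1/810
  (Z=3, U=2, Y=1, V=2, X=1, W=0) weight 2/405
  (Z=3, U=2, Y=1, V=2, X=1, W=1) weight 2/405
  (Z=4, U=2, Y=0, V=1, X=1, W=0) weight 1/729
  … 63 more
Group by Z:
  weight(Z=3) = 1/9
  weight(Z=4) = 1/9
Total weight = 1/9 + 1/9 = 2/9
P(Z=3 | obs) = 1/9 / 2/9 = 1/2
P(Z=4 | obs) = 1/9 / 2/9 = 1/2

P(Z=3) = 1/2, P(Z=4) = 1/2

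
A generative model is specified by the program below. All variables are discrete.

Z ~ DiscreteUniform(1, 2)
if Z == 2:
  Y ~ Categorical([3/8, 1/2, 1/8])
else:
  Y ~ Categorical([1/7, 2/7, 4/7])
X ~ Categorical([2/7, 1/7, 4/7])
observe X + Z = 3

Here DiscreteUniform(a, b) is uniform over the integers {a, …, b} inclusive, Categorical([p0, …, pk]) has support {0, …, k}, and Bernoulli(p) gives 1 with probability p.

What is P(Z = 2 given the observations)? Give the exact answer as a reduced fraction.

P(Z = 2 | obs) = 1/5

Enumerate traces; 6 have nonzero weight after conditioning:
  (Z=1, Y=0, X=2) weight 2/49
  (Z=1, Y=1, X=2) weight 4/49
  (Z=1, Y=2, X=2) weight 8/49
  (Z=2, Y=0, X=1) weight 3/112
  (Z=2, Y=1, X=1) weight 1/28
  (Z=2, Y=2, X=1) weight 1/112
Group by Z:
  weight(Z=1) = 2/7
  weight(Z=2) = 1/14
Total weight = 2/7 + 1/14 = 5/14
P(Z=1 | obs) = 2/7 / 5/14 = 4/5
P(Z=2 | obs) = 1/14 / 5/14 = 1/5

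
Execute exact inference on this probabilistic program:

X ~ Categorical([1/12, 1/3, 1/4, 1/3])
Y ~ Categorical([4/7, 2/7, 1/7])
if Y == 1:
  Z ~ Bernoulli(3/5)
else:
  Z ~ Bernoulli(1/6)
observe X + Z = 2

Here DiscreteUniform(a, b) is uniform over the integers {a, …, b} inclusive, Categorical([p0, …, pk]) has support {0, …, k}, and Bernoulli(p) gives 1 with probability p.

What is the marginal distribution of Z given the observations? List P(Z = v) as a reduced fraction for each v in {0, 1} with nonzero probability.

Enumerate traces; 6 have nonzero weight after conditioning:
  (X=1, Y=0, Z=1) weight 2/63
  (X=1, Y=1, Z=1) weight 2/35
  (X=1, Y=2, Z=1) weight 1/126
  (X=2, Y=0, Z=0) weight 5/42
  (X=2, Y=1, Z=0) weight 1/35
  (X=2, Y=2, Z=0) weight 5/168
Group by Z:
  weight(Z=0) = 149/840
  weight(Z=1) = 61/630
Total weight = 149/840 + 61/630 = 691/2520
P(Z=0 | obs) = 149/840 / 691/2520 = 447/691
P(Z=1 | obs) = 61/630 / 691/2520 = 244/691

P(Z=0) = 447/691, P(Z=1) = 244/691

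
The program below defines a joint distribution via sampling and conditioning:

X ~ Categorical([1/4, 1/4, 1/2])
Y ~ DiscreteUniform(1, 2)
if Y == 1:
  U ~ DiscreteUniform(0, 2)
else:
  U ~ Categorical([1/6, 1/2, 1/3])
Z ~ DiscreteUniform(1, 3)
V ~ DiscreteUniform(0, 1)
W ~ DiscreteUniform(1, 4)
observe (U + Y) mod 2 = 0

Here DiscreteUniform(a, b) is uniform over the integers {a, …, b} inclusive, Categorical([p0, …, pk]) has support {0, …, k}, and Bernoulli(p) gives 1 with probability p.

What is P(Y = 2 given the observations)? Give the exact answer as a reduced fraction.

Enumerate traces; 216 have nonzero weight after conditioning:
  (X=0, Y=1, U=1, Z=1, V=0, W=1) weight 1/576
  (X=0, Y=1, U=1, Z=1, V=0, W=2) weight 1/576
  (X=0, Y=1, U=1, Z=1, V=0, W=3) weight 1/576
  (X=0, Y=1, U=1, Z=1, V=0, W=4) weight 1/576
  (X=0, Y=1, U=1, Z=1, V=1, W=1) weight 1/576
  (X=0, Y=1, U=1, Z=1, V=1, W=2) weight 1/576
  (X=0, Y=1, U=1, Z=1, V=1, W=3) weight 1/576
  (X=0, Y=1, U=1, Z=1, V=1, W=4) weight 1/576
  (X=0, Y=2, U=0, Z=1, V=0, W=1) weight 1/1152
  … 207 more
Group by Y:
  weight(Y=1) = 1/6
  weight(Y=2) = 1/4
Total weight = 1/6 + 1/4 = 5/12
P(Y=1 | obs) = 1/6 / 5/12 = 2/5
P(Y=2 | obs) = 1/4 / 5/12 = 3/5

P(Y = 2 | obs) = 3/5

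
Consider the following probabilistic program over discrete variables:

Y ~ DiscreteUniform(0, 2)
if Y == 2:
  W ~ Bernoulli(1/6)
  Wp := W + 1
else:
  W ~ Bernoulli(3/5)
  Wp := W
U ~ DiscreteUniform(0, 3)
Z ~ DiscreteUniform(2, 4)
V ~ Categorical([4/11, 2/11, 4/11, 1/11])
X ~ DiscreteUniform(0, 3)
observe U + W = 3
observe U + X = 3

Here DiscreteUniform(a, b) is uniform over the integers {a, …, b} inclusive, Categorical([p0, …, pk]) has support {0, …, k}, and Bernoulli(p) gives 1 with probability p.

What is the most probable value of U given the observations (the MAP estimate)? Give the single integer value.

Enumerate traces; 72 have nonzero weight after conditioning:
  (Y=0, W=0, U=3, Z=2, V=0, X=0) weight 1/990
  (Y=0, W=0, U=3, Z=2, V=1, X=0) weight 1/1980
  (Y=0, W=0, U=3, Z=2, V=2, X=0) weight 1/990
  (Y=0, W=0, U=3, Z=2, V=3, X=0) weight 1/3960
  (Y=0, W=0, U=3, Z=3, V=0, X=0) weight 1/990
  (Y=0, W=0, U=3, Z=3, V=1, X=0) weight 1/1980
  (Y=0, W=0, U=3, Z=3, V=2, X=0) weight 1/990
  (Y=0, W=0, U=3, Z=3, V=3, X=0) weight 1/3960
  (Y=0, W=1, U=2, Z=2, V=0, X=1) weight 1/660
  … 63 more
Group by U:
  weight(U=2) = 41/1440
  weight(U=3) = 49/1440
Total weight = 41/1440 + 49/1440 = 1/16
P(U=2 | obs) = 41/1440 / 1/16 = 41/90
P(U=3 | obs) = 49/1440 / 1/16 = 49/90
argmax = 3

argmax_v P(U = v | obs) = 3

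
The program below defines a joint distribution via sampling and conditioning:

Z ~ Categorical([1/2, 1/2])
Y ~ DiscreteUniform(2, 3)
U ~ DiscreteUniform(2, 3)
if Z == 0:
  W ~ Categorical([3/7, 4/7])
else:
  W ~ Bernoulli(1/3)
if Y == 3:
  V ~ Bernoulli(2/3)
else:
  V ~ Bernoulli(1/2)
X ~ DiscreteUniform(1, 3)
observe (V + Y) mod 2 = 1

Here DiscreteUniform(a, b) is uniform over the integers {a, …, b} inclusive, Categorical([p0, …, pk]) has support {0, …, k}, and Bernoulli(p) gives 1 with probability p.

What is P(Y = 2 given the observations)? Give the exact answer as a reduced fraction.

Enumerate traces; 48 have nonzero weight after conditioning:
  (Z=0, Y=2, U=2, W=0, V=1, X=1) weight 1/112
  (Z=0, Y=2, U=2, W=0, V=1, X=2) weight 1/112
  (Z=0, Y=2, U=2, W=0, V=1, X=3) weight 1/112
  (Z=0, Y=2, U=2, W=1, V=1, X=1) weight 1/84
  (Z=0, Y=2, U=2, W=1, V=1, X=2) weight 1/84
  (Z=0, Y=2, U=2, W=1, V=1, X=3) weight 1/84
  (Z=0, Y=2, U=3, W=0, V=1, X=1) weight 1/112
  (Z=0, Y=2, U=3, W=0, V=1, X=2) weight 1/112
  (Z=0, Y=3, U=2, W=0, V=0, X=1) weight 1/168
  … 39 more
Group by Y:
  weight(Y=2) = 1/4
  weight(Y=3) = 1/6
Total weight = 1/4 + 1/6 = 5/12
P(Y=2 | obs) = 1/4 / 5/12 = 3/5
P(Y=3 | obs) = 1/6 / 5/12 = 2/5

P(Y = 2 | obs) = 3/5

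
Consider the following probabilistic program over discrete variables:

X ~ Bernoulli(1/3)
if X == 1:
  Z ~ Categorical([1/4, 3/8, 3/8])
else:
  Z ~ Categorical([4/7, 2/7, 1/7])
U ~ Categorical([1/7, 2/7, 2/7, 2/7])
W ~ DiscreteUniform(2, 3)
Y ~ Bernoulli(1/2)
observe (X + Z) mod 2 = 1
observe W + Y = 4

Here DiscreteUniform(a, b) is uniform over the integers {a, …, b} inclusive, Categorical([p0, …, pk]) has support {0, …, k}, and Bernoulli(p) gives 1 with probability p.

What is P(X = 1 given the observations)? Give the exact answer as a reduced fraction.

Enumerate traces; 12 have nonzero weight after conditioning:
  (X=0, Z=1, U=0, W=3, Y=1) weight 1/147
  (X=0, Z=1, U=1, W=3, Y=1) weight 2/147
  (X=0, Z=1, U=2, W=3, Y=1) weight 2/147
  (X=0, Z=1, U=3, W=3, Y=1) weight 2/147
  (X=1, Z=0, U=0, W=3, Y=1) weight 1/336
  (X=1, Z=0, U=1, W=3, Y=1) weight 1/168
  (X=1, Z=0, U=2, W=3, Y=1) weight 1/168
  (X=1, Z=0, U=3, W=3, Y=1) weight 1/168
  … 4 more
Group by X:
  weight(X=0) = 1/21
  weight(X=1) = 5/96
Total weight = 1/21 + 5/96 = 67/672
P(X=0 | obs) = 1/21 / 67/672 = 32/67
P(X=1 | obs) = 5/96 / 67/672 = 35/67

P(X = 1 | obs) = 35/67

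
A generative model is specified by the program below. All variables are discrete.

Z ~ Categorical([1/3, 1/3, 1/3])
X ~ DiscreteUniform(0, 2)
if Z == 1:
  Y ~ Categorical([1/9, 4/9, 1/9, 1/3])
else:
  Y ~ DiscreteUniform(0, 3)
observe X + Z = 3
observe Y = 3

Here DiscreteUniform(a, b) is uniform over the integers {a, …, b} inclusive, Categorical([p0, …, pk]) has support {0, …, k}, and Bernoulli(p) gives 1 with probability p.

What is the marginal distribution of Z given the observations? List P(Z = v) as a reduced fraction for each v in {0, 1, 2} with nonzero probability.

P(Z=1) = 4/7, P(Z=2) = 3/7

Enumerate traces; 2 have nonzero weight after conditioning:
  (Z=1, X=2, Y=3) weight 1/27
  (Z=2, X=1, Y=3) weight 1/36
Group by Z:
  weight(Z=1) = 1/27
  weight(Z=2) = 1/36
Total weight = 1/27 + 1/36 = 7/108
P(Z=1 | obs) = 1/27 / 7/108 = 4/7
P(Z=2 | obs) = 1/36 / 7/108 = 3/7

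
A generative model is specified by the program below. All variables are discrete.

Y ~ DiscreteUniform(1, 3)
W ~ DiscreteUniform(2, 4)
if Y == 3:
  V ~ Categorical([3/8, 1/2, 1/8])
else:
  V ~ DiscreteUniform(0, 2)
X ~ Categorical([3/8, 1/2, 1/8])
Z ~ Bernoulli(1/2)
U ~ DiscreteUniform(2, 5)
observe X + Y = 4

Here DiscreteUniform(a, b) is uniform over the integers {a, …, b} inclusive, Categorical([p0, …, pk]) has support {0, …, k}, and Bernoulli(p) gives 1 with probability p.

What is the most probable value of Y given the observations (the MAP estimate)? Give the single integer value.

argmax_v P(Y = v | obs) = 3

Enumerate traces; 144 have nonzero weight after conditioning:
  (Y=2, W=2, V=0, X=2, Z=0, U=2) weight 1/1728
  (Y=2, W=2, V=0, X=2, Z=0, U=3) weight 1/1728
  (Y=2, W=2, V=0, X=2, Z=0, U=4) weight 1/1728
  (Y=2, W=2, V=0, X=2, Z=0, U=5) weight 1/1728
  (Y=2, W=2, V=0, X=2, Z=1, U=2) weight 1/1728
  (Y=2, W=2, V=0, X=2, Z=1, U=3) weight 1/1728
  (Y=2, W=2, V=0, X=2, Z=1, U=4) weight 1/1728
  (Y=2, W=2, V=0, X=2, Z=1, U=5) weight 1/1728
  (Y=3, W=2, V=0, X=1, Z=0, U=2) weight 1/384
  … 135 more
Group by Y:
  weight(Y=2) = 1/24
  weight(Y=3) = 1/6
Total weight = 1/24 + 1/6 = 5/24
P(Y=2 | obs) = 1/24 / 5/24 = 1/5
P(Y=3 | obs) = 1/6 / 5/24 = 4/5
argmax = 3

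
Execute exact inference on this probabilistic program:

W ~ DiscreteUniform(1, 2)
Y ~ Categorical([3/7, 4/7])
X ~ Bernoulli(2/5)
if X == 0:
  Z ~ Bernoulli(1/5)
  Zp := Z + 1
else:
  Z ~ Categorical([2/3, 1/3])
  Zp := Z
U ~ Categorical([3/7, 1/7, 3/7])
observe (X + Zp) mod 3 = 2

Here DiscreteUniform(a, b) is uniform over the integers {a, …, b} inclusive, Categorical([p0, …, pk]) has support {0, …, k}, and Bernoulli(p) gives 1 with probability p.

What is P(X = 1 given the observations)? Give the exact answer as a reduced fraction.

Enumerate traces; 24 have nonzero weight after conditioning:
  (W=1, Y=0, X=0, Z=1, U=0) weight 27/2450
  (W=1, Y=0, X=0, Z=1, U=1) weight 9/2450
  (W=1, Y=0, X=0, Z=1, U=2) weight 27/2450
  (W=1, Y=0, X=1, Z=1, U=0) weight 3/245
  (W=1, Y=0, X=1, Z=1, U=1) weight 1/245
  (W=1, Y=0, X=1, Z=1, U=2) weight 3/245
  (W=1, Y=1, X=0, Z=1, U=0) weight 18/1225
  (W=1, Y=1, X=0, Z=1, U=1) weight 6/1225
  … 16 more
Group by X:
  weight(X=0) = 3/25
  weight(X=1) = 2/15
Total weight = 3/25 + 2/15 = 19/75
P(X=0 | obs) = 3/25 / 19/75 = 9/19
P(X=1 | obs) = 2/15 / 19/75 = 10/19

P(X = 1 | obs) = 10/19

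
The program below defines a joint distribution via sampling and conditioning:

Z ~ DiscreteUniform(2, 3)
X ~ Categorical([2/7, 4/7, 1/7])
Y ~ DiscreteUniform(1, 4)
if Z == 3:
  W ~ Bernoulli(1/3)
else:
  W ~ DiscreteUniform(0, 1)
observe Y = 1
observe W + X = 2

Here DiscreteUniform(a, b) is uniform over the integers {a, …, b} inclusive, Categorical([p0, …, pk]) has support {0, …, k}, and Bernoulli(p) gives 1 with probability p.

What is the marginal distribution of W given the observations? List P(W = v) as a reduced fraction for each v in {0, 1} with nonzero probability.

Enumerate traces; 4 have nonzero weight after conditioning:
  (Z=2, X=1, Y=1, W=1) weight 1/28
  (Z=2, X=2, Y=1, W=0) weight 1/112
  (Z=3, X=1, Y=1, W=1) weight 1/42
  (Z=3, X=2, Y=1, W=0) weight 1/84
Group by W:
  weight(W=0) = 1/48
  weight(W=1) = 5/84
Total weight = 1/48 + 5/84 = 9/112
P(W=0 | obs) = 1/48 / 9/112 = 7/27
P(W=1 | obs) = 5/84 / 9/112 = 20/27

P(W=0) = 7/27, P(W=1) = 20/27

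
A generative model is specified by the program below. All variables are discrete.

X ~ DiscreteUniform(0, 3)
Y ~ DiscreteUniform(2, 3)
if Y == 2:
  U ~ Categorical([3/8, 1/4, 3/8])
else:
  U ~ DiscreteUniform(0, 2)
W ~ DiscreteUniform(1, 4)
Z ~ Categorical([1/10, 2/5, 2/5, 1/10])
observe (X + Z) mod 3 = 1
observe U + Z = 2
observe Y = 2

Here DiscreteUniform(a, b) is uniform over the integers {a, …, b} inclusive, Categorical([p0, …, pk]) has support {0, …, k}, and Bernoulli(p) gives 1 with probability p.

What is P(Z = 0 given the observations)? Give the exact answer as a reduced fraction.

Enumerate traces; 16 have nonzero weight after conditioning:
  (X=0, Y=2, U=1, W=1, Z=1) weight 1/320
  (X=0, Y=2, U=1, W=2, Z=1) weight 1/320
  (X=0, Y=2, U=1, W=3, Z=1) weight 1/320
  (X=0, Y=2, U=1, W=4, Z=1) weight 1/320
  (X=1, Y=2, U=2, W=1, Z=0) weight 3/2560
  (X=1, Y=2, U=2, W=2, Z=0) weight 3/2560
  (X=1, Y=2, U=2, W=3, Z=0) weight 3/2560
  (X=1, Y=2, U=2, W=4, Z=0) weight 3/2560
  (X=2, Y=2, U=0, W=1, Z=2) weight 3/640
  … 7 more
Group by Z:
  weight(Z=0) = 3/640
  weight(Z=1) = 1/40
  weight(Z=2) = 3/160
Total weight = 3/640 + 1/40 + 3/160 = 31/640
P(Z=0 | obs) = 3/640 / 31/640 = 3/31
P(Z=1 | obs) = 1/40 / 31/640 = 16/31
P(Z=2 | obs) = 3/160 / 31/640 = 12/31

P(Z = 0 | obs) = 3/31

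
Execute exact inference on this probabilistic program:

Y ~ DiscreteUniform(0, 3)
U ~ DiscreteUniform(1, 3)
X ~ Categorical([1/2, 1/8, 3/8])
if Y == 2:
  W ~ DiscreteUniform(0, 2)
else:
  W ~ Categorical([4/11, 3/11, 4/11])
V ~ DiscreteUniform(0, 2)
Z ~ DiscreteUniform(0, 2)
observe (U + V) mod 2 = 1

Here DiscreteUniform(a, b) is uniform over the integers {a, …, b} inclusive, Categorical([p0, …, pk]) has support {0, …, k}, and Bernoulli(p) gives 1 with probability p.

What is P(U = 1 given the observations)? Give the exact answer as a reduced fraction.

P(U = 1 | obs) = 2/5

Enumerate traces; 540 have nonzero weight after conditioning:
  (Y=0, U=1, X=0, W=0, V=0, Z=0) weight 1/594
  (Y=0, U=1, X=0, W=0, V=0, Z=1) weight 1/594
  (Y=0, U=1, X=0, W=0, V=0, Z=2) weight 1/594
  (Y=0, U=1, X=0, W=0, V=2, Z=0) weight 1/594
  (Y=0, U=1, X=0, W=0, V=2, Z=1) weight 1/594
  (Y=0, U=1, X=0, W=0, V=2, Z=2) weight 1/594
  (Y=0, U=1, X=0, W=1, V=0, Z=0) weight 1/792
  (Y=0, U=1, X=0, W=1, V=0, Z=1) weight 1/792
  (Y=0, U=2, X=0, W=0, V=1, Z=0) weight 1/594
  (Y=0, U=3, X=0, W=0, V=0, Z=0) weight 1/594
  … 530 more
Group by U:
  weight(U=1) = 2/9
  weight(U=2) = 1/9
  weight(U=3) = 2/9
Total weight = 2/9 + 1/9 + 2/9 = 5/9
P(U=1 | obs) = 2/9 / 5/9 = 2/5
P(U=2 | obs) = 1/9 / 5/9 = 1/5
P(U=3 | obs) = 2/9 / 5/9 = 2/5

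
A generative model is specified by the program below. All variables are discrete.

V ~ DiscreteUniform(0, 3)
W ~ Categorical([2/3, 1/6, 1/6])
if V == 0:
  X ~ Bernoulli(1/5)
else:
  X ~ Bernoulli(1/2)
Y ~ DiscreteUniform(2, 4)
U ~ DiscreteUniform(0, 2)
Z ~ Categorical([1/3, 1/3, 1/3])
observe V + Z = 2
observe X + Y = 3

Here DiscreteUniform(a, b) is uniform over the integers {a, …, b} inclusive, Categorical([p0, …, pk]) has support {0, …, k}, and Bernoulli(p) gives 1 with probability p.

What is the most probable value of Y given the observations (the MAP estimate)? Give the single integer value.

argmax_v P(Y = v | obs) = 3

Enumerate traces; 54 have nonzero weight after conditioning:
  (V=0, W=0, X=0, Y=3, U=0, Z=2) weight 2/405
  (V=0, W=0, X=0, Y=3, U=1, Z=2) weight 2/405
  (V=0, W=0, X=0, Y=3, U=2, Z=2) weight 2/405
  (V=0, W=0, X=1, Y=2, U=0, Z=2) weight 1/810
  (V=0, W=0, X=1, Y=2, U=1, Z=2) weight 1/810
  (V=0, W=0, X=1, Y=2, U=2, Z=2) weight 1/810
  (V=0, W=1, X=0, Y=3, U=0, Z=2) weight 1/810
  (V=0, W=1, X=0, Y=3, U=1, Z=2) weight 1/810
  … 46 more
Group by Y:
  weight(Y=2) = 1/30
  weight(Y=3) = 1/20
Total weight = 1/30 + 1/20 = 1/12
P(Y=2 | obs) = 1/30 / 1/12 = 2/5
P(Y=3 | obs) = 1/20 / 1/12 = 3/5
argmax = 3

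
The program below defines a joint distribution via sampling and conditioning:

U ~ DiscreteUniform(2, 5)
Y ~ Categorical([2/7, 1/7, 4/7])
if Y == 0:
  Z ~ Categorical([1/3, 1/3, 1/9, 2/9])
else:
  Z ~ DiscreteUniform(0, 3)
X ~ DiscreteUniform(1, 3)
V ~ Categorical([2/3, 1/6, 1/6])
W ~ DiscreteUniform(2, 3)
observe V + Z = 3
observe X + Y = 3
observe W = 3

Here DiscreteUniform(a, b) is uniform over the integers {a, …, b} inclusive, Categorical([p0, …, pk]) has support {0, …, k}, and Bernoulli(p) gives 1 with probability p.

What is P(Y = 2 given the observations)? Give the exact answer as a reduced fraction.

P(Y = 2 | obs) = 36/61

Enumerate traces; 36 have nonzero weight after conditioning:
  (U=2, Y=0, Z=1, X=3, V=2, W=3) weight 1/1512
  (U=2, Y=0, Z=2, X=3, V=1, W=3) weight 1/4536
  (U=2, Y=0, Z=3, X=3, V=0, W=3) weight 1/567
  (U=2, Y=1, Z=1, X=2, V=2, W=3) weight 1/4032
  (U=2, Y=1, Z=2, X=2, V=1, W=3) weight 1/4032
  (U=2, Y=1, Z=3, X=2, V=0, W=3) weight 1/1008
  (U=2, Y=2, Z=1, X=1, V=2, W=3) weight 1/1008
  (U=2, Y=2, Z=2, X=1, V=1, W=3) weight 1/1008
  … 28 more
Group by Y:
  weight(Y=0) = 2/189
  weight(Y=1) = 1/168
  weight(Y=2) = 1/42
Total weight = 2/189 + 1/168 + 1/42 = 61/1512
P(Y=0 | obs) = 2/189 / 61/1512 = 16/61
P(Y=1 | obs) = 1/168 / 61/1512 = 9/61
P(Y=2 | obs) = 1/42 / 61/1512 = 36/61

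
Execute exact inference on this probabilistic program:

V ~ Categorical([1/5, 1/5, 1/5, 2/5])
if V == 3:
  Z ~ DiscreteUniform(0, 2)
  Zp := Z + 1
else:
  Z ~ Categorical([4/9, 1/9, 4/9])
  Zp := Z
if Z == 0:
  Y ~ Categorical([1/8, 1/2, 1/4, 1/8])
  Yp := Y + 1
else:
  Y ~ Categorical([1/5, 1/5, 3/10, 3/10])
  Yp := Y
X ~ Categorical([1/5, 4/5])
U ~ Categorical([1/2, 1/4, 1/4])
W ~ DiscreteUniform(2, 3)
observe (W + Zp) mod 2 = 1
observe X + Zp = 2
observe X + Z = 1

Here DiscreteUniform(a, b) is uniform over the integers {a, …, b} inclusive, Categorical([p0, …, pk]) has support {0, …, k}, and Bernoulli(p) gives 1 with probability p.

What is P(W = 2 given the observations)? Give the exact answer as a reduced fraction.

Enumerate traces; 24 have nonzero weight after conditioning:
  (V=3, Z=0, Y=0, X=1, U=0, W=2) weight 1/300
  (V=3, Z=0, Y=0, X=1, U=1, W=2) weight 1/600
  (V=3, Z=0, Y=0, X=1, U=2, W=2) weight 1/600
  (V=3, Z=0, Y=1, X=1, U=0, W=2) weight 1/75
  (V=3, Z=0, Y=1, X=1, U=1, W=2) weight 1/150
  (V=3, Z=0, Y=1, X=1, U=2, W=2) weight 1/150
  (V=3, Z=0, Y=2, X=1, U=0, W=2) weight 1/150
  (V=3, Z=0, Y=2, X=1, U=1, W=2) weight 1/300
  (V=3, Z=1, Y=0, X=0, U=0, W=3) weight 1/750
  … 15 more
Group by W:
  weight(W=2) = 4/75
  weight(W=3) = 1/75
Total weight = 4/75 + 1/75 = 1/15
P(W=2 | obs) = 4/75 / 1/15 = 4/5
P(W=3 | obs) = 1/75 / 1/15 = 1/5

P(W = 2 | obs) = 4/5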